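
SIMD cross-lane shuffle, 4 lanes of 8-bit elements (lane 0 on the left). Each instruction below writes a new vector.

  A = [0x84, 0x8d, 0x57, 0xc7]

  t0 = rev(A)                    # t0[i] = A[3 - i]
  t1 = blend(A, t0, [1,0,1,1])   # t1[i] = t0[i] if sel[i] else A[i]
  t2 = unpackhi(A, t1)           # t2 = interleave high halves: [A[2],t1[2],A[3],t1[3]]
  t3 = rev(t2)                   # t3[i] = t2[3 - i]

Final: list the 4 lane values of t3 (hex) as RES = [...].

→ t0 |c7|57|8d|84|
→ t1 |c7|8d|8d|84|
→ t2 |57|8d|c7|84|
→ t3 |84|c7|8d|57|

RES = [ 0x84  0xc7  0x8d  0x57 ]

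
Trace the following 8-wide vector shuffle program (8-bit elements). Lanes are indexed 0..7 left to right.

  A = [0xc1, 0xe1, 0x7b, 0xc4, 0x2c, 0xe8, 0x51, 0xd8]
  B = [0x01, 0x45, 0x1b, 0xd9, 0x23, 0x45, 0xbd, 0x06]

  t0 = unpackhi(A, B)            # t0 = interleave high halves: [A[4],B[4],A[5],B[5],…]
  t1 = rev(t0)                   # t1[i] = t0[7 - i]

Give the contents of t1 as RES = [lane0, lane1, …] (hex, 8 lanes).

RES = [ 0x06  0xd8  0xbd  0x51  0x45  0xe8  0x23  0x2c ]

t0 = [0x2c, 0x23, 0xe8, 0x45, 0x51, 0xbd, 0xd8, 0x06]
t1 = [0x06, 0xd8, 0xbd, 0x51, 0x45, 0xe8, 0x23, 0x2c]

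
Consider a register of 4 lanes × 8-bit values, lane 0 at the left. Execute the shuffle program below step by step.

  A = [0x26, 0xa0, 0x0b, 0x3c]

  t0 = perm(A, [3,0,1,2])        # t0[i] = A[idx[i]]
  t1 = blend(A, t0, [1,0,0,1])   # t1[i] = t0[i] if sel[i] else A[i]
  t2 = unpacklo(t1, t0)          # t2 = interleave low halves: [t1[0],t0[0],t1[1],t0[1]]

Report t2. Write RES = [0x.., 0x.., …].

RES = [0x3c, 0x3c, 0xa0, 0x26]

→ t0 |3c|26|a0|0b|
→ t1 |3c|a0|0b|0b|
→ t2 |3c|3c|a0|26|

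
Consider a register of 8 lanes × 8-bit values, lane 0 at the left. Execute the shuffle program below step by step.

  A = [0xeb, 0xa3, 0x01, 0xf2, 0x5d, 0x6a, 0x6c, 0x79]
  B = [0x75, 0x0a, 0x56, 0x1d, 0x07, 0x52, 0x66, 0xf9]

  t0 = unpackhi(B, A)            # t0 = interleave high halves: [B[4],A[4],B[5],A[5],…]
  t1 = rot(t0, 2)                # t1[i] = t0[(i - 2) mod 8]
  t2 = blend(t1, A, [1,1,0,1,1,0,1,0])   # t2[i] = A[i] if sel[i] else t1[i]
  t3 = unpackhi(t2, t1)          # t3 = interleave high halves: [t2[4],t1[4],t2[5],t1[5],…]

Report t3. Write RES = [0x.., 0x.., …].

→ t0 |07|5d|52|6a|66|6c|f9|79|
→ t1 |f9|79|07|5d|52|6a|66|6c|
→ t2 |eb|a3|07|f2|5d|6a|6c|6c|
→ t3 |5d|52|6a|6a|6c|66|6c|6c|

RES = [ 0x5d  0x52  0x6a  0x6a  0x6c  0x66  0x6c  0x6c ]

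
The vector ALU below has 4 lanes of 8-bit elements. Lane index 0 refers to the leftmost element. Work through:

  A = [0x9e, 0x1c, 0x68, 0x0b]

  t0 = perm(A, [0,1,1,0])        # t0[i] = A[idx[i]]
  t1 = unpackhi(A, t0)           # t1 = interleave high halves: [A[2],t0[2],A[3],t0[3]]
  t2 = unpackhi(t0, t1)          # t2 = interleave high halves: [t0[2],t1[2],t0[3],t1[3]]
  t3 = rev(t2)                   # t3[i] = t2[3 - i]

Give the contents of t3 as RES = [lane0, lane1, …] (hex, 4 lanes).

t0 = [0x9e, 0x1c, 0x1c, 0x9e]
t1 = [0x68, 0x1c, 0x0b, 0x9e]
t2 = [0x1c, 0x0b, 0x9e, 0x9e]
t3 = [0x9e, 0x9e, 0x0b, 0x1c]

RES = [ 0x9e  0x9e  0x0b  0x1c ]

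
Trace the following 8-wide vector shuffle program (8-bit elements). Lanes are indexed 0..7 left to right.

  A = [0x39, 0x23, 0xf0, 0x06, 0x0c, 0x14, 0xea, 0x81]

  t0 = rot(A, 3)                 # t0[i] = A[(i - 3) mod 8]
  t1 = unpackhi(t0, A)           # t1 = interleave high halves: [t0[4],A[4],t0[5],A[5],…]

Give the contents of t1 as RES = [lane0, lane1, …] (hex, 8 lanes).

t0 = [0x14, 0xea, 0x81, 0x39, 0x23, 0xf0, 0x06, 0x0c]
t1 = [0x23, 0x0c, 0xf0, 0x14, 0x06, 0xea, 0x0c, 0x81]

RES = [ 0x23  0x0c  0xf0  0x14  0x06  0xea  0x0c  0x81 ]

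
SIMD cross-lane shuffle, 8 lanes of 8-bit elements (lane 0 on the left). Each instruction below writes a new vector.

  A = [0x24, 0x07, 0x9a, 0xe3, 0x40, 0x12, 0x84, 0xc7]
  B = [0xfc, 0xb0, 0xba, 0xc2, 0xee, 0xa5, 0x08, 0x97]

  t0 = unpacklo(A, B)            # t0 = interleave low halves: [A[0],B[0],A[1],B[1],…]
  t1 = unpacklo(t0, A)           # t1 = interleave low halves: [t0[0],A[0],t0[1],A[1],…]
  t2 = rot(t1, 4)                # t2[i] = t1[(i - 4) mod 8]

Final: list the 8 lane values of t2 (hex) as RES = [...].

RES = [ 0x07  0x9a  0xb0  0xe3  0x24  0x24  0xfc  0x07 ]

→ t0 |24|fc|07|b0|9a|ba|e3|c2|
→ t1 |24|24|fc|07|07|9a|b0|e3|
→ t2 |07|9a|b0|e3|24|24|fc|07|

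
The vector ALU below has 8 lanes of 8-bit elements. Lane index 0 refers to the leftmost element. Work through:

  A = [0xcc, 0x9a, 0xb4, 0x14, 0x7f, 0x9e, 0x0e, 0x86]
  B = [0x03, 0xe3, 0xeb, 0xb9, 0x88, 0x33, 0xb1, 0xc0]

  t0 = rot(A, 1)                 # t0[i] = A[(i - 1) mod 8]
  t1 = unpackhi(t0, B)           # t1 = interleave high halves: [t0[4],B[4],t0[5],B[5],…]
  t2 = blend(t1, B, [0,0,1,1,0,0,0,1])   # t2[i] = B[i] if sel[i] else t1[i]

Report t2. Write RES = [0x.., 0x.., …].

RES = [ 0x14  0x88  0xeb  0xb9  0x9e  0xb1  0x0e  0xc0 ]

t0 = [0x86, 0xcc, 0x9a, 0xb4, 0x14, 0x7f, 0x9e, 0x0e]
t1 = [0x14, 0x88, 0x7f, 0x33, 0x9e, 0xb1, 0x0e, 0xc0]
t2 = [0x14, 0x88, 0xeb, 0xb9, 0x9e, 0xb1, 0x0e, 0xc0]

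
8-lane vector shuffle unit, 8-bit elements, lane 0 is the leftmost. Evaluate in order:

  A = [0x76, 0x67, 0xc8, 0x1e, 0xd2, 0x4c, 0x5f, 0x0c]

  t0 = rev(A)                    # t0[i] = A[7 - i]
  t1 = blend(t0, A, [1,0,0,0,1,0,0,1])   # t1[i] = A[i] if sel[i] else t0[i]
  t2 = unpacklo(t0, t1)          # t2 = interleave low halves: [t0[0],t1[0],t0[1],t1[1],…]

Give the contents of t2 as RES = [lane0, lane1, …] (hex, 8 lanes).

RES = [ 0x0c  0x76  0x5f  0x5f  0x4c  0x4c  0xd2  0xd2 ]

t0 = [0x0c, 0x5f, 0x4c, 0xd2, 0x1e, 0xc8, 0x67, 0x76]
t1 = [0x76, 0x5f, 0x4c, 0xd2, 0xd2, 0xc8, 0x67, 0x0c]
t2 = [0x0c, 0x76, 0x5f, 0x5f, 0x4c, 0x4c, 0xd2, 0xd2]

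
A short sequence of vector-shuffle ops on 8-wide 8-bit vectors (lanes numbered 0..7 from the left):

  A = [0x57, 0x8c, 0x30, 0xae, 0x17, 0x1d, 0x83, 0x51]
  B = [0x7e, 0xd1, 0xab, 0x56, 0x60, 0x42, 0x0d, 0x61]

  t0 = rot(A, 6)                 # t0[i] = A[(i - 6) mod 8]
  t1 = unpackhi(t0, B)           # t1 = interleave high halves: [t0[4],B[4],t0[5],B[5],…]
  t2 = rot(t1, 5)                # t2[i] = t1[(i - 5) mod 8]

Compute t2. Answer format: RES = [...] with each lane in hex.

t0 = [0x30, 0xae, 0x17, 0x1d, 0x83, 0x51, 0x57, 0x8c]
t1 = [0x83, 0x60, 0x51, 0x42, 0x57, 0x0d, 0x8c, 0x61]
t2 = [0x42, 0x57, 0x0d, 0x8c, 0x61, 0x83, 0x60, 0x51]

RES = [0x42, 0x57, 0x0d, 0x8c, 0x61, 0x83, 0x60, 0x51]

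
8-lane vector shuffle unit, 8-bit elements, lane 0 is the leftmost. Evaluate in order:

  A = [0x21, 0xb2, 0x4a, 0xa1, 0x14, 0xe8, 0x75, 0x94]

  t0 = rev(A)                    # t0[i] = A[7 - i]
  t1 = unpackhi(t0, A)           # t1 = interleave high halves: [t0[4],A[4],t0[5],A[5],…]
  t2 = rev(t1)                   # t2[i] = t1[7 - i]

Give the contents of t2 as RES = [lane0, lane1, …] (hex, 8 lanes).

  t0: 94 75 e8 14 a1 4a b2 21
  t1: a1 14 4a e8 b2 75 21 94
  t2: 94 21 75 b2 e8 4a 14 a1

RES = [ 0x94  0x21  0x75  0xb2  0xe8  0x4a  0x14  0xa1 ]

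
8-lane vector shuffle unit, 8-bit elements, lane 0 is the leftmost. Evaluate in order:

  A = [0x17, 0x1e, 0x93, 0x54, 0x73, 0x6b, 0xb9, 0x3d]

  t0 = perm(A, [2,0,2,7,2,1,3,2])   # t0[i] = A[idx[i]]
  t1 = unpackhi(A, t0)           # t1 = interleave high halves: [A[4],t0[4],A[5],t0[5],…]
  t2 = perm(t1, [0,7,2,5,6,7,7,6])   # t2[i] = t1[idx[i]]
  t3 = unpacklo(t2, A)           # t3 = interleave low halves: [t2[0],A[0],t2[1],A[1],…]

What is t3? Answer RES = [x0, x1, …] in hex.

  t0: 93 17 93 3d 93 1e 54 93
  t1: 73 93 6b 1e b9 54 3d 93
  t2: 73 93 6b 54 3d 93 93 3d
  t3: 73 17 93 1e 6b 93 54 54

RES = [0x73, 0x17, 0x93, 0x1e, 0x6b, 0x93, 0x54, 0x54]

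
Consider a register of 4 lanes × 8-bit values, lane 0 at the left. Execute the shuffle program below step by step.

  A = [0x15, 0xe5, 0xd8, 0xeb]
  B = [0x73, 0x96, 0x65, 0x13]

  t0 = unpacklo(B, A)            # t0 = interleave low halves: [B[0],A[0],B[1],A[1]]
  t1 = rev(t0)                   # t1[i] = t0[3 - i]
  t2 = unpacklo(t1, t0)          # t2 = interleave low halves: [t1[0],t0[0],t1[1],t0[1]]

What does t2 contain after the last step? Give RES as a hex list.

→ t0 |73|15|96|e5|
→ t1 |e5|96|15|73|
→ t2 |e5|73|96|15|

RES = [ 0xe5  0x73  0x96  0x15 ]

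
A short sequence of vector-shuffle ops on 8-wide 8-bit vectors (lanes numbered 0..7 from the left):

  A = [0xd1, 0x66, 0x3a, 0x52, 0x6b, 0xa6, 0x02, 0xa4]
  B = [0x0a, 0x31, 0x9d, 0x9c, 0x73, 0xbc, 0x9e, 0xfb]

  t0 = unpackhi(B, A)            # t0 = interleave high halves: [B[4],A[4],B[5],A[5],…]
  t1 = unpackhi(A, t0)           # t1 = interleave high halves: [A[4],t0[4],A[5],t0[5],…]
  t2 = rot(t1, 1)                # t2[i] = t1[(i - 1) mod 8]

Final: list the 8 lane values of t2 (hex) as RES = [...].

→ t0 |73|6b|bc|a6|9e|02|fb|a4|
→ t1 |6b|9e|a6|02|02|fb|a4|a4|
→ t2 |a4|6b|9e|a6|02|02|fb|a4|

RES = [ 0xa4  0x6b  0x9e  0xa6  0x02  0x02  0xfb  0xa4 ]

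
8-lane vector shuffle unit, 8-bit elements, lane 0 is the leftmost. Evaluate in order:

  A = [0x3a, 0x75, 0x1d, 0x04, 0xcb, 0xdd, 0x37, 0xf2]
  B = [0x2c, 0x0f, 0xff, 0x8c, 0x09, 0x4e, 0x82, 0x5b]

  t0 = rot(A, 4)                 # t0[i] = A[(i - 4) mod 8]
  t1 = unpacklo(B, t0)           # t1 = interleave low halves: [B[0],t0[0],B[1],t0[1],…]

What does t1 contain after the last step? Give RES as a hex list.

  t0: cb dd 37 f2 3a 75 1d 04
  t1: 2c cb 0f dd ff 37 8c f2

RES = [ 0x2c  0xcb  0x0f  0xdd  0xff  0x37  0x8c  0xf2 ]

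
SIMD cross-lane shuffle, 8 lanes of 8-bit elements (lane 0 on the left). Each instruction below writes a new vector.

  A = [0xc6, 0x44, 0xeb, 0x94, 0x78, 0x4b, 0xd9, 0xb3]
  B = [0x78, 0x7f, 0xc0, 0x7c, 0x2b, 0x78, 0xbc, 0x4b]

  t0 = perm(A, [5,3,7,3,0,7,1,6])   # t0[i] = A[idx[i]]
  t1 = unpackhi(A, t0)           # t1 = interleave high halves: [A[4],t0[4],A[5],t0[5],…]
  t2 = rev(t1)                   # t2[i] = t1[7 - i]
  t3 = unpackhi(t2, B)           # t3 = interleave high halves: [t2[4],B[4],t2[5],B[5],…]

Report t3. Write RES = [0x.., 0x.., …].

RES = [ 0xb3  0x2b  0x4b  0x78  0xc6  0xbc  0x78  0x4b ]

t0 = [0x4b, 0x94, 0xb3, 0x94, 0xc6, 0xb3, 0x44, 0xd9]
t1 = [0x78, 0xc6, 0x4b, 0xb3, 0xd9, 0x44, 0xb3, 0xd9]
t2 = [0xd9, 0xb3, 0x44, 0xd9, 0xb3, 0x4b, 0xc6, 0x78]
t3 = [0xb3, 0x2b, 0x4b, 0x78, 0xc6, 0xbc, 0x78, 0x4b]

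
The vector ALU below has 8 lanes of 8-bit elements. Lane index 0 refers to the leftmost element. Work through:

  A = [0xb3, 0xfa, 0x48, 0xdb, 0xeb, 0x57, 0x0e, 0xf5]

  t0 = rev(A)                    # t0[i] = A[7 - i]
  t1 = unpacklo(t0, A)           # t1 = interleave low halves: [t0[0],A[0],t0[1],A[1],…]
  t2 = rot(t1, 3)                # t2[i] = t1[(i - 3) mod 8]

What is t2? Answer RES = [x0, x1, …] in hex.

RES = [0x48, 0xeb, 0xdb, 0xf5, 0xb3, 0x0e, 0xfa, 0x57]

→ t0 |f5|0e|57|eb|db|48|fa|b3|
→ t1 |f5|b3|0e|fa|57|48|eb|db|
→ t2 |48|eb|db|f5|b3|0e|fa|57|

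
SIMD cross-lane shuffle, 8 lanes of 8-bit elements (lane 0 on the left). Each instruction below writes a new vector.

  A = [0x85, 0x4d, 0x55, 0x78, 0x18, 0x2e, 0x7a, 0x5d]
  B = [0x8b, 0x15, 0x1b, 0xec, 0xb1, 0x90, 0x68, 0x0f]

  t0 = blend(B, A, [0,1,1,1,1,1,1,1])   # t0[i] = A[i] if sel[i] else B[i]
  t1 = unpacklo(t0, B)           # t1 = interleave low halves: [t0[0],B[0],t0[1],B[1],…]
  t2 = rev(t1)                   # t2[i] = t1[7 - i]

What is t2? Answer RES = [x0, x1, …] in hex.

RES = [0xec, 0x78, 0x1b, 0x55, 0x15, 0x4d, 0x8b, 0x8b]

t0 = [0x8b, 0x4d, 0x55, 0x78, 0x18, 0x2e, 0x7a, 0x5d]
t1 = [0x8b, 0x8b, 0x4d, 0x15, 0x55, 0x1b, 0x78, 0xec]
t2 = [0xec, 0x78, 0x1b, 0x55, 0x15, 0x4d, 0x8b, 0x8b]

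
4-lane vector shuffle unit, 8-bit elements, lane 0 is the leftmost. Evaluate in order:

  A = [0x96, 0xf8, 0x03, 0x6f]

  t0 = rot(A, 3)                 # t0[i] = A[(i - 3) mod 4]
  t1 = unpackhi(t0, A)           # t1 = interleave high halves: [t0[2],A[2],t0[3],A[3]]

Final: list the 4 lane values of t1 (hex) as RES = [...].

  t0: f8 03 6f 96
  t1: 6f 03 96 6f

RES = [ 0x6f  0x03  0x96  0x6f ]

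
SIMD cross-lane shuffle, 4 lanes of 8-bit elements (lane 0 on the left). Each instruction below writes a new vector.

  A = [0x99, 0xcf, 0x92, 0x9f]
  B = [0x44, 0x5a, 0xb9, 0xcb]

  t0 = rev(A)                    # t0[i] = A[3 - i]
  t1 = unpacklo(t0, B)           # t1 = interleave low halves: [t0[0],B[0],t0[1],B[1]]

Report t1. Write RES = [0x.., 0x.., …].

t0 = [0x9f, 0x92, 0xcf, 0x99]
t1 = [0x9f, 0x44, 0x92, 0x5a]

RES = [ 0x9f  0x44  0x92  0x5a ]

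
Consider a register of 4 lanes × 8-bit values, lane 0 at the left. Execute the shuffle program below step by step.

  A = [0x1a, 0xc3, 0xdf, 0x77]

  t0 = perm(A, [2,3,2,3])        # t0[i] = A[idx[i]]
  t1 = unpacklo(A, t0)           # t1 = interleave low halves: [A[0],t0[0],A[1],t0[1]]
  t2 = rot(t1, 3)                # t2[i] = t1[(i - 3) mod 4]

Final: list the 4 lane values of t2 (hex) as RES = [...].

RES = [0xdf, 0xc3, 0x77, 0x1a]

  t0: df 77 df 77
  t1: 1a df c3 77
  t2: df c3 77 1a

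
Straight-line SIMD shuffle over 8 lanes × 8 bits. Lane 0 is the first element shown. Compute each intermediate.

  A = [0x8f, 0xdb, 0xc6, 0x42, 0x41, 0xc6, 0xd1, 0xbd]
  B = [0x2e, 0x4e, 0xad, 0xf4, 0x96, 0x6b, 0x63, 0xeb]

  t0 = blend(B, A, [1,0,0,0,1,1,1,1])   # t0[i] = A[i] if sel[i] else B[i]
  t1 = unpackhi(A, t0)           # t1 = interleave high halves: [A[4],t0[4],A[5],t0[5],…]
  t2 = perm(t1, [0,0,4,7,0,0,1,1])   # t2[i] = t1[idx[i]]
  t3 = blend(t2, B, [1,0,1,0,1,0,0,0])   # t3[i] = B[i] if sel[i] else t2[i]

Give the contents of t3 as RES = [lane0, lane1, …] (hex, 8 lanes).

t0 = [0x8f, 0x4e, 0xad, 0xf4, 0x41, 0xc6, 0xd1, 0xbd]
t1 = [0x41, 0x41, 0xc6, 0xc6, 0xd1, 0xd1, 0xbd, 0xbd]
t2 = [0x41, 0x41, 0xd1, 0xbd, 0x41, 0x41, 0x41, 0x41]
t3 = [0x2e, 0x41, 0xad, 0xbd, 0x96, 0x41, 0x41, 0x41]

RES = [ 0x2e  0x41  0xad  0xbd  0x96  0x41  0x41  0x41 ]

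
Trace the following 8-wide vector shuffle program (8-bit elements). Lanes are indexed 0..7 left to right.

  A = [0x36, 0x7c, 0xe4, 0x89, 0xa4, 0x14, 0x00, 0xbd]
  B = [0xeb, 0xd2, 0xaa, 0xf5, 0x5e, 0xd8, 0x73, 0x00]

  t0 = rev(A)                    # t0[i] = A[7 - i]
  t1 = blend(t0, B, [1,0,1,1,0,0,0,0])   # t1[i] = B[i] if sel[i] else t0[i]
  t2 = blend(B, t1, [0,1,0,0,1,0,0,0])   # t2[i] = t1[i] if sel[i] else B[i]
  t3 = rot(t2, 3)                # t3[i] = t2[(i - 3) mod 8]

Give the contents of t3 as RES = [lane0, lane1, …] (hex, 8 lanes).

t0 = [0xbd, 0x00, 0x14, 0xa4, 0x89, 0xe4, 0x7c, 0x36]
t1 = [0xeb, 0x00, 0xaa, 0xf5, 0x89, 0xe4, 0x7c, 0x36]
t2 = [0xeb, 0x00, 0xaa, 0xf5, 0x89, 0xd8, 0x73, 0x00]
t3 = [0xd8, 0x73, 0x00, 0xeb, 0x00, 0xaa, 0xf5, 0x89]

RES = [ 0xd8  0x73  0x00  0xeb  0x00  0xaa  0xf5  0x89 ]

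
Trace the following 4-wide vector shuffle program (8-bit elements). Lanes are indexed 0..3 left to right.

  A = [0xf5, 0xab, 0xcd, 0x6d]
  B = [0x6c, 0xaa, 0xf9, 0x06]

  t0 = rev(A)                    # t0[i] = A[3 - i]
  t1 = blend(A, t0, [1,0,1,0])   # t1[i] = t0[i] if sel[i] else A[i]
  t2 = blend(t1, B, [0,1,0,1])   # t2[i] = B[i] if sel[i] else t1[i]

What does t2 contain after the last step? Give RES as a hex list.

t0 = [0x6d, 0xcd, 0xab, 0xf5]
t1 = [0x6d, 0xab, 0xab, 0x6d]
t2 = [0x6d, 0xaa, 0xab, 0x06]

RES = [ 0x6d  0xaa  0xab  0x06 ]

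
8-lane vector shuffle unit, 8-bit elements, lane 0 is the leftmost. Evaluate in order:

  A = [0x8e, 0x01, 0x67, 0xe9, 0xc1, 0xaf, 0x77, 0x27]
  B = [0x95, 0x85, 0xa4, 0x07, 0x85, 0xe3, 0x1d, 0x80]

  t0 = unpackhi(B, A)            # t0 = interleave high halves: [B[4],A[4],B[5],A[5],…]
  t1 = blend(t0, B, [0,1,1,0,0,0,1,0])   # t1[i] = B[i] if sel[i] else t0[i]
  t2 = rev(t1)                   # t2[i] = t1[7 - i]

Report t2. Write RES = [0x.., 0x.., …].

RES = [ 0x27  0x1d  0x77  0x1d  0xaf  0xa4  0x85  0x85 ]

  t0: 85 c1 e3 af 1d 77 80 27
  t1: 85 85 a4 af 1d 77 1d 27
  t2: 27 1d 77 1d af a4 85 85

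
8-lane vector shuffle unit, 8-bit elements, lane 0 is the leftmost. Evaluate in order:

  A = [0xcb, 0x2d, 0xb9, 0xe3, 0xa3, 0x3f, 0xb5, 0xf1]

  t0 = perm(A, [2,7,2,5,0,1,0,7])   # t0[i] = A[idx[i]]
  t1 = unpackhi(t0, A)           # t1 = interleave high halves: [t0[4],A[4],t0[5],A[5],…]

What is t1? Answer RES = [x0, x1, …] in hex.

t0 = [0xb9, 0xf1, 0xb9, 0x3f, 0xcb, 0x2d, 0xcb, 0xf1]
t1 = [0xcb, 0xa3, 0x2d, 0x3f, 0xcb, 0xb5, 0xf1, 0xf1]

RES = [0xcb, 0xa3, 0x2d, 0x3f, 0xcb, 0xb5, 0xf1, 0xf1]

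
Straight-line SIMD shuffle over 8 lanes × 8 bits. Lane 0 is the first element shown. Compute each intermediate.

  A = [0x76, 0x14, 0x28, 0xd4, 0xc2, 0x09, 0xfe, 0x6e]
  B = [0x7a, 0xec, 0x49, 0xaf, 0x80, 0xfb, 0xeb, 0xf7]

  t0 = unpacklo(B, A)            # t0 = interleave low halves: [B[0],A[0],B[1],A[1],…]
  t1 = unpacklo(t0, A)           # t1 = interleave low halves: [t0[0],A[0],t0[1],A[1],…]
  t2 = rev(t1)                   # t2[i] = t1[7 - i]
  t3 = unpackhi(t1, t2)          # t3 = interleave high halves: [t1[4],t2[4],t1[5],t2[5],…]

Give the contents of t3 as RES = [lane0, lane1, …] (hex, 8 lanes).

RES = [ 0xec  0x14  0x28  0x76  0x14  0x76  0xd4  0x7a ]

  t0: 7a 76 ec 14 49 28 af d4
  t1: 7a 76 76 14 ec 28 14 d4
  t2: d4 14 28 ec 14 76 76 7a
  t3: ec 14 28 76 14 76 d4 7a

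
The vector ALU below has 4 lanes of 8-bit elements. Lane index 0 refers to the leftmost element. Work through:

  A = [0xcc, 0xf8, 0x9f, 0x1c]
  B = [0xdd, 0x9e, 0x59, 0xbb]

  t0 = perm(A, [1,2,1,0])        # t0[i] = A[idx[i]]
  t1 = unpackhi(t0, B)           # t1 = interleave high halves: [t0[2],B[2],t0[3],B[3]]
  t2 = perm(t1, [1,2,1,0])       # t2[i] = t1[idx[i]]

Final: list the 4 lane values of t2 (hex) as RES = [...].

RES = [0x59, 0xcc, 0x59, 0xf8]

t0 = [0xf8, 0x9f, 0xf8, 0xcc]
t1 = [0xf8, 0x59, 0xcc, 0xbb]
t2 = [0x59, 0xcc, 0x59, 0xf8]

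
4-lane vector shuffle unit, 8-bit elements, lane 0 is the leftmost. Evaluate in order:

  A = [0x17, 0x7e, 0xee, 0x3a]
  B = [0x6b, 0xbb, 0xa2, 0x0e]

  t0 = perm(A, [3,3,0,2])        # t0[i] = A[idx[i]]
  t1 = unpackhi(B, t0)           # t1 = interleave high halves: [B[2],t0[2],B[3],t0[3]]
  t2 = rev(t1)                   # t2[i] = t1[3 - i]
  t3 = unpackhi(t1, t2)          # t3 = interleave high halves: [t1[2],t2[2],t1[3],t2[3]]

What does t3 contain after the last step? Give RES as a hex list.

→ t0 |3a|3a|17|ee|
→ t1 |a2|17|0e|ee|
→ t2 |ee|0e|17|a2|
→ t3 |0e|17|ee|a2|

RES = [0x0e, 0x17, 0xee, 0xa2]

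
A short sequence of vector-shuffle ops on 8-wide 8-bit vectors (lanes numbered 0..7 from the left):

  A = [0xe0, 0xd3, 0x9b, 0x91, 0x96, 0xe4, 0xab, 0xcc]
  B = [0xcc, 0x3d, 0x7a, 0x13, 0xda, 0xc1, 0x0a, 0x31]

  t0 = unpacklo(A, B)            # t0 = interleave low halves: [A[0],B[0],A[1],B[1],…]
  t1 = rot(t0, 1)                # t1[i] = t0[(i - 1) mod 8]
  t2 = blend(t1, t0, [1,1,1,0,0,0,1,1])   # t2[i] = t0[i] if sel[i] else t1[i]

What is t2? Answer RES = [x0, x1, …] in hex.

t0 = [0xe0, 0xcc, 0xd3, 0x3d, 0x9b, 0x7a, 0x91, 0x13]
t1 = [0x13, 0xe0, 0xcc, 0xd3, 0x3d, 0x9b, 0x7a, 0x91]
t2 = [0xe0, 0xcc, 0xd3, 0xd3, 0x3d, 0x9b, 0x91, 0x13]

RES = [0xe0, 0xcc, 0xd3, 0xd3, 0x3d, 0x9b, 0x91, 0x13]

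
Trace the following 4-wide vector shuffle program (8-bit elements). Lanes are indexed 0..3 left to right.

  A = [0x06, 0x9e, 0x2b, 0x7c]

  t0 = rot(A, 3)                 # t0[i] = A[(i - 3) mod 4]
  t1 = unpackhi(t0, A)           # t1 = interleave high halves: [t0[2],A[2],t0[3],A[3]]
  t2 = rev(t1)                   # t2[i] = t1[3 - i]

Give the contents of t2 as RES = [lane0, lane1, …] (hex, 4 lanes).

RES = [ 0x7c  0x06  0x2b  0x7c ]

  t0: 9e 2b 7c 06
  t1: 7c 2b 06 7c
  t2: 7c 06 2b 7c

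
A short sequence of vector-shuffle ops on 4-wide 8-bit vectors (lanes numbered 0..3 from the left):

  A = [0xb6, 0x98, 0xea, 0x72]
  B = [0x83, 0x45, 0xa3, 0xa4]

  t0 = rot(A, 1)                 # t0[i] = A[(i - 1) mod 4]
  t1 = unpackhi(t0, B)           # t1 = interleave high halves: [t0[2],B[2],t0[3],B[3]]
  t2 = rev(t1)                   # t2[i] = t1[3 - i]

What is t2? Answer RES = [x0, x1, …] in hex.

  t0: 72 b6 98 ea
  t1: 98 a3 ea a4
  t2: a4 ea a3 98

RES = [ 0xa4  0xea  0xa3  0x98 ]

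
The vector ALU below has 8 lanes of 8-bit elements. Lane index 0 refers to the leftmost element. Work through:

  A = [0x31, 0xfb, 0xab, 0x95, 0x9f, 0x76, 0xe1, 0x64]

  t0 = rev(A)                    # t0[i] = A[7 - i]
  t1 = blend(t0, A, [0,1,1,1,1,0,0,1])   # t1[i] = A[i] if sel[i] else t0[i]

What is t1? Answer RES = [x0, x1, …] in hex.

RES = [0x64, 0xfb, 0xab, 0x95, 0x9f, 0xab, 0xfb, 0x64]

  t0: 64 e1 76 9f 95 ab fb 31
  t1: 64 fb ab 95 9f ab fb 64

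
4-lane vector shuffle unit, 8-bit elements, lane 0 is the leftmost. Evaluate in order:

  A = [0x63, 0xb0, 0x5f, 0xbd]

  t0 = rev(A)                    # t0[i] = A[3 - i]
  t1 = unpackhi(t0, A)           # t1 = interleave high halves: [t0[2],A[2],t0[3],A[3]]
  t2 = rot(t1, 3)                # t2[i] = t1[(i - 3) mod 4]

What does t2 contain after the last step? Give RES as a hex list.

  t0: bd 5f b0 63
  t1: b0 5f 63 bd
  t2: 5f 63 bd b0

RES = [0x5f, 0x63, 0xbd, 0xb0]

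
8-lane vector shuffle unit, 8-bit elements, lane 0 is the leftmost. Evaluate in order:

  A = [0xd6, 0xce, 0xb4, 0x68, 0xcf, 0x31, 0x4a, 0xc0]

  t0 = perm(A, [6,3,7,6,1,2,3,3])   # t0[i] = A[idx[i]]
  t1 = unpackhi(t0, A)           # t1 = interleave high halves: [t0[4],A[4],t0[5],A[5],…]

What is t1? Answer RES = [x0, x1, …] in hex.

t0 = [0x4a, 0x68, 0xc0, 0x4a, 0xce, 0xb4, 0x68, 0x68]
t1 = [0xce, 0xcf, 0xb4, 0x31, 0x68, 0x4a, 0x68, 0xc0]

RES = [0xce, 0xcf, 0xb4, 0x31, 0x68, 0x4a, 0x68, 0xc0]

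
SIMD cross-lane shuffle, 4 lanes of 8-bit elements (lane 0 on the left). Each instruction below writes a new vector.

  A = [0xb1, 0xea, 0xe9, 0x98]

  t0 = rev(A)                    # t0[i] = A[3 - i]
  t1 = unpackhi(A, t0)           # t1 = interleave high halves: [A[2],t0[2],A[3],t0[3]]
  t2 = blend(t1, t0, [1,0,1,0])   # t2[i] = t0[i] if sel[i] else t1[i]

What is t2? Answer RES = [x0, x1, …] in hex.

RES = [ 0x98  0xea  0xea  0xb1 ]

→ t0 |98|e9|ea|b1|
→ t1 |e9|ea|98|b1|
→ t2 |98|ea|ea|b1|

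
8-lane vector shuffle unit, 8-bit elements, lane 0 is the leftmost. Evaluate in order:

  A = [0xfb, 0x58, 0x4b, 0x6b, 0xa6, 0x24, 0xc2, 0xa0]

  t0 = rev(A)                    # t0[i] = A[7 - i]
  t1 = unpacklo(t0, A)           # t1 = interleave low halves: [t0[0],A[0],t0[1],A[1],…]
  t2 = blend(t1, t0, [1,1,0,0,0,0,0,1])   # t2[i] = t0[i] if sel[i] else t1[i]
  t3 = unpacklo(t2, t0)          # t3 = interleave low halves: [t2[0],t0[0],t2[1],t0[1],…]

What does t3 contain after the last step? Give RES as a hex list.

RES = [ 0xa0  0xa0  0xc2  0xc2  0xc2  0x24  0x58  0xa6 ]

→ t0 |a0|c2|24|a6|6b|4b|58|fb|
→ t1 |a0|fb|c2|58|24|4b|a6|6b|
→ t2 |a0|c2|c2|58|24|4b|a6|fb|
→ t3 |a0|a0|c2|c2|c2|24|58|a6|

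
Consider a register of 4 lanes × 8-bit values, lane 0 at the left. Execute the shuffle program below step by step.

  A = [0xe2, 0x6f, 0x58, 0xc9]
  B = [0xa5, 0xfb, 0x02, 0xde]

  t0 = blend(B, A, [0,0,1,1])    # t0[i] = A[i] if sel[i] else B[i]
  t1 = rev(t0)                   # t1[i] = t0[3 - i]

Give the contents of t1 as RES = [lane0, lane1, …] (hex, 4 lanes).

  t0: a5 fb 58 c9
  t1: c9 58 fb a5

RES = [0xc9, 0x58, 0xfb, 0xa5]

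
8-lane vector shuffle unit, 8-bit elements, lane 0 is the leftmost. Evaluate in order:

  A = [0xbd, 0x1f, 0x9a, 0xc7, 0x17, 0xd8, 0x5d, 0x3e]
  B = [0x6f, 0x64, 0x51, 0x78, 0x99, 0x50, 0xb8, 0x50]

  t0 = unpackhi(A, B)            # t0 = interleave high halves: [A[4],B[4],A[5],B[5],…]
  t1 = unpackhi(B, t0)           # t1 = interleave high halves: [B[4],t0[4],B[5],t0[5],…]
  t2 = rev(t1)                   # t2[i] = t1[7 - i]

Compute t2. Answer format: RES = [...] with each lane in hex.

RES = [ 0x50  0x50  0x3e  0xb8  0xb8  0x50  0x5d  0x99 ]

→ t0 |17|99|d8|50|5d|b8|3e|50|
→ t1 |99|5d|50|b8|b8|3e|50|50|
→ t2 |50|50|3e|b8|b8|50|5d|99|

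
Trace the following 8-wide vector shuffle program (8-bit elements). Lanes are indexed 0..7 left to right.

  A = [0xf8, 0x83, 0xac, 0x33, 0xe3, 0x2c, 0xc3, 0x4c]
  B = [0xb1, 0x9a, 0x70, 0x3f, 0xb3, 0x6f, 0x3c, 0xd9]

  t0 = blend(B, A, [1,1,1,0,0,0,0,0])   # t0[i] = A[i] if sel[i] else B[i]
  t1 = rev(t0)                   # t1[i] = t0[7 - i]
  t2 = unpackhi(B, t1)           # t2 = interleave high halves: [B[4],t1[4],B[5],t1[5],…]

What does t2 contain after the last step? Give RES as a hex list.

  t0: f8 83 ac 3f b3 6f 3c d9
  t1: d9 3c 6f b3 3f ac 83 f8
  t2: b3 3f 6f ac 3c 83 d9 f8

RES = [0xb3, 0x3f, 0x6f, 0xac, 0x3c, 0x83, 0xd9, 0xf8]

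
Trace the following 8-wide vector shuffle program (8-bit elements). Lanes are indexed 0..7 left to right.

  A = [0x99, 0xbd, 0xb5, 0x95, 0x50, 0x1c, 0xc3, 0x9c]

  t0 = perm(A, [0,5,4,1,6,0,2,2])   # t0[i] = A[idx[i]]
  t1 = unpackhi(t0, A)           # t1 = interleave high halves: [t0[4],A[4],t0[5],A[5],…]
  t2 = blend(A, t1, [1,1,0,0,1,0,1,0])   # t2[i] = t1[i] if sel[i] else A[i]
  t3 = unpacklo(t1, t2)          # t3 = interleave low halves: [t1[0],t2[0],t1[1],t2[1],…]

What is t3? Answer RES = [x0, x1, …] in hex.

RES = [0xc3, 0xc3, 0x50, 0x50, 0x99, 0xb5, 0x1c, 0x95]

→ t0 |99|1c|50|bd|c3|99|b5|b5|
→ t1 |c3|50|99|1c|b5|c3|b5|9c|
→ t2 |c3|50|b5|95|b5|1c|b5|9c|
→ t3 |c3|c3|50|50|99|b5|1c|95|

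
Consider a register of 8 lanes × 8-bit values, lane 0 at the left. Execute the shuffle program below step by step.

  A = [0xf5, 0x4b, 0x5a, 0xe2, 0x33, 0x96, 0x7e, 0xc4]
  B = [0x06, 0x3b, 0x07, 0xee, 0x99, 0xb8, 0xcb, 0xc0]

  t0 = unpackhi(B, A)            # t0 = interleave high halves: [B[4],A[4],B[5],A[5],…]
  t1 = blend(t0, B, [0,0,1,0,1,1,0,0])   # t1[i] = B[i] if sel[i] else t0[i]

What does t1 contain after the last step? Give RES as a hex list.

→ t0 |99|33|b8|96|cb|7e|c0|c4|
→ t1 |99|33|07|96|99|b8|c0|c4|

RES = [ 0x99  0x33  0x07  0x96  0x99  0xb8  0xc0  0xc4 ]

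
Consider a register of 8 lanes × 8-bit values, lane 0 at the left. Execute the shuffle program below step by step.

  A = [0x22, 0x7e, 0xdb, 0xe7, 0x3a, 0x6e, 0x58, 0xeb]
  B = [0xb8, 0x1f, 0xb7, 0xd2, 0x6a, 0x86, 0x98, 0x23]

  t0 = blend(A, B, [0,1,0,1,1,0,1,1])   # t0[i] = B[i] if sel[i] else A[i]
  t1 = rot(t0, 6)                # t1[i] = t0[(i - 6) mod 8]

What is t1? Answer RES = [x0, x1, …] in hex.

t0 = [0x22, 0x1f, 0xdb, 0xd2, 0x6a, 0x6e, 0x98, 0x23]
t1 = [0xdb, 0xd2, 0x6a, 0x6e, 0x98, 0x23, 0x22, 0x1f]

RES = [0xdb, 0xd2, 0x6a, 0x6e, 0x98, 0x23, 0x22, 0x1f]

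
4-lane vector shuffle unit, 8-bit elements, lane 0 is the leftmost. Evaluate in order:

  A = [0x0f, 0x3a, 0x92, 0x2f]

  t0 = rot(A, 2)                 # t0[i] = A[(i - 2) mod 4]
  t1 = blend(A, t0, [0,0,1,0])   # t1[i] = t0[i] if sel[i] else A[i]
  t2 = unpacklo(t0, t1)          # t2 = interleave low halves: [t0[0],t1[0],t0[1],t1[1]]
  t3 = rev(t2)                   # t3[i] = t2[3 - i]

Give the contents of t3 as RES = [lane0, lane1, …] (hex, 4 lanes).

RES = [ 0x3a  0x2f  0x0f  0x92 ]

t0 = [0x92, 0x2f, 0x0f, 0x3a]
t1 = [0x0f, 0x3a, 0x0f, 0x2f]
t2 = [0x92, 0x0f, 0x2f, 0x3a]
t3 = [0x3a, 0x2f, 0x0f, 0x92]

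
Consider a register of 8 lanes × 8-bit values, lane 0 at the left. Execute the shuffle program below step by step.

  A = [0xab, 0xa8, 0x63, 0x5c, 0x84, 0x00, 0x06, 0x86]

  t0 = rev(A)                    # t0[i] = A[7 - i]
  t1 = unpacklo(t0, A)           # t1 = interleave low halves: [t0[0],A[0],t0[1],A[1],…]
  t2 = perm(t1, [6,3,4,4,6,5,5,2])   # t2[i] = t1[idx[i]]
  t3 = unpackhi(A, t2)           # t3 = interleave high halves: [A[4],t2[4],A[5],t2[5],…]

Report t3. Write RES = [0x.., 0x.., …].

RES = [ 0x84  0x84  0x00  0x63  0x06  0x63  0x86  0x06 ]

  t0: 86 06 00 84 5c 63 a8 ab
  t1: 86 ab 06 a8 00 63 84 5c
  t2: 84 a8 00 00 84 63 63 06
  t3: 84 84 00 63 06 63 86 06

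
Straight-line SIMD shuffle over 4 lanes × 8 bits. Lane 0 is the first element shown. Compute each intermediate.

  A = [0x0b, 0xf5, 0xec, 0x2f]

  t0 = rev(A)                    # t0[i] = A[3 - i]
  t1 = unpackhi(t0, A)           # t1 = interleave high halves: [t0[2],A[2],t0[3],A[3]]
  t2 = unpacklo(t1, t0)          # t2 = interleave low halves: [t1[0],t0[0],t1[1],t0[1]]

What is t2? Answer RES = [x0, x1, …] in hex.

RES = [ 0xf5  0x2f  0xec  0xec ]

  t0: 2f ec f5 0b
  t1: f5 ec 0b 2f
  t2: f5 2f ec ec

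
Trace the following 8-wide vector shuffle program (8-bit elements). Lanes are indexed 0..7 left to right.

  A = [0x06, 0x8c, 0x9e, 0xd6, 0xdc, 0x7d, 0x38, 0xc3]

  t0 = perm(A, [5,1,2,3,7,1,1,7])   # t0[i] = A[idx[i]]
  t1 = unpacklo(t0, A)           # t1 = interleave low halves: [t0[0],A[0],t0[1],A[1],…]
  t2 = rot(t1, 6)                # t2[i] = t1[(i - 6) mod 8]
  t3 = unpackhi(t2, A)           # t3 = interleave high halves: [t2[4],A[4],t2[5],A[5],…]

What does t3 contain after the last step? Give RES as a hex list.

  t0: 7d 8c 9e d6 c3 8c 8c c3
  t1: 7d 06 8c 8c 9e 9e d6 d6
  t2: 8c 8c 9e 9e d6 d6 7d 06
  t3: d6 dc d6 7d 7d 38 06 c3

RES = [ 0xd6  0xdc  0xd6  0x7d  0x7d  0x38  0x06  0xc3 ]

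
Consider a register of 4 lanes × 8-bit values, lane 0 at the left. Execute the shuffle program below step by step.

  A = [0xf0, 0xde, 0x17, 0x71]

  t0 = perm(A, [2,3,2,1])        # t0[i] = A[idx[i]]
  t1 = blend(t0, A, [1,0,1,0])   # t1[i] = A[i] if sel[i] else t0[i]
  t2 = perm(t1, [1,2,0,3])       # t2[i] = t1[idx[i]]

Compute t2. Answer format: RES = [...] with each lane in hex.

RES = [ 0x71  0x17  0xf0  0xde ]

→ t0 |17|71|17|de|
→ t1 |f0|71|17|de|
→ t2 |71|17|f0|de|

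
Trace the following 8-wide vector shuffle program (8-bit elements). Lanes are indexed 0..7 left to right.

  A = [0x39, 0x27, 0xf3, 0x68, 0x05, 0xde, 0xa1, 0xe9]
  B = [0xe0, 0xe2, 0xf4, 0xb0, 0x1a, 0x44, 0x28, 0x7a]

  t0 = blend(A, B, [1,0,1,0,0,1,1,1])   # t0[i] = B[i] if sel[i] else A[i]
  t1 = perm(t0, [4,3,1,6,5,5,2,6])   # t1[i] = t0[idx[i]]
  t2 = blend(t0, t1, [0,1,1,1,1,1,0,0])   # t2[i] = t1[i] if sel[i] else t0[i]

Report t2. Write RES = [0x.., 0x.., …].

RES = [0xe0, 0x68, 0x27, 0x28, 0x44, 0x44, 0x28, 0x7a]

→ t0 |e0|27|f4|68|05|44|28|7a|
→ t1 |05|68|27|28|44|44|f4|28|
→ t2 |e0|68|27|28|44|44|28|7a|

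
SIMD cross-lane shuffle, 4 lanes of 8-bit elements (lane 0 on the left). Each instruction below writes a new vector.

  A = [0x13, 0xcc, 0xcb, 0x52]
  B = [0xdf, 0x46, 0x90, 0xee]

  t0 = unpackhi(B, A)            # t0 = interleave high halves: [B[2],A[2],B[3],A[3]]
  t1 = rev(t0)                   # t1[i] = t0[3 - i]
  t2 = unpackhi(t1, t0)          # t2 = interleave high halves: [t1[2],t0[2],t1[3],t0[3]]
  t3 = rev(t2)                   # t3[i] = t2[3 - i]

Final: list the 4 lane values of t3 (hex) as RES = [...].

RES = [ 0x52  0x90  0xee  0xcb ]

→ t0 |90|cb|ee|52|
→ t1 |52|ee|cb|90|
→ t2 |cb|ee|90|52|
→ t3 |52|90|ee|cb|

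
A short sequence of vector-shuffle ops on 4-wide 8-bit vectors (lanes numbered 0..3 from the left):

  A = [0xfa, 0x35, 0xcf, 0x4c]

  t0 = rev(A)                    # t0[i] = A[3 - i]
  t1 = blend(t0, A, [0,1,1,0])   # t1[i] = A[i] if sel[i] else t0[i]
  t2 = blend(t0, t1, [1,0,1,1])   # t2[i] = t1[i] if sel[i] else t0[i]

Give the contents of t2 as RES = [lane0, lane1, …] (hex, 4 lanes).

  t0: 4c cf 35 fa
  t1: 4c 35 cf fa
  t2: 4c cf cf fa

RES = [0x4c, 0xcf, 0xcf, 0xfa]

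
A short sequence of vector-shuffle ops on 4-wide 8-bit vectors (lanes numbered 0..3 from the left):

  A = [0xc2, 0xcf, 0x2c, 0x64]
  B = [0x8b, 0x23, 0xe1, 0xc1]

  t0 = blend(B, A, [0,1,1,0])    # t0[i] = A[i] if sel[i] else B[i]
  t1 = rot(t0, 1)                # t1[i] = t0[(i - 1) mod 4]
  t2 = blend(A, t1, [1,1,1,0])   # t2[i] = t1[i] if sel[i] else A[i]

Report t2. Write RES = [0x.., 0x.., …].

RES = [ 0xc1  0x8b  0xcf  0x64 ]

→ t0 |8b|cf|2c|c1|
→ t1 |c1|8b|cf|2c|
→ t2 |c1|8b|cf|64|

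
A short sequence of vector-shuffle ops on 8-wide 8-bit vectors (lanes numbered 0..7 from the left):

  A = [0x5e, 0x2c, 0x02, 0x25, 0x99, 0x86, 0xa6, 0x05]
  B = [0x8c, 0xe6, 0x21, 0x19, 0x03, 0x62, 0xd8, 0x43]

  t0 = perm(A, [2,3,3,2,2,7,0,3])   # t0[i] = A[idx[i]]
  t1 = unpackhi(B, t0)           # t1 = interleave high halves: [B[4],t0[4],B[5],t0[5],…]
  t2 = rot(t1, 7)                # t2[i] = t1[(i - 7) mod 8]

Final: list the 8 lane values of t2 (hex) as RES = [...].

→ t0 |02|25|25|02|02|05|5e|25|
→ t1 |03|02|62|05|d8|5e|43|25|
→ t2 |02|62|05|d8|5e|43|25|03|

RES = [ 0x02  0x62  0x05  0xd8  0x5e  0x43  0x25  0x03 ]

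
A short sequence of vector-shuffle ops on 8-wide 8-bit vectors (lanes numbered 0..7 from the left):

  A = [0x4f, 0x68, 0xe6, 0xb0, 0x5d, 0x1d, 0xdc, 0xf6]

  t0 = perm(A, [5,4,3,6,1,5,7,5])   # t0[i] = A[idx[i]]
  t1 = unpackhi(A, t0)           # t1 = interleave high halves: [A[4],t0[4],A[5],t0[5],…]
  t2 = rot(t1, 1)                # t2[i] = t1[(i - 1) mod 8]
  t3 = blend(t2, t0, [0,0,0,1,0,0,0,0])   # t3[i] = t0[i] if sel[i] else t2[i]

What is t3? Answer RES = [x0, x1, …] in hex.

t0 = [0x1d, 0x5d, 0xb0, 0xdc, 0x68, 0x1d, 0xf6, 0x1d]
t1 = [0x5d, 0x68, 0x1d, 0x1d, 0xdc, 0xf6, 0xf6, 0x1d]
t2 = [0x1d, 0x5d, 0x68, 0x1d, 0x1d, 0xdc, 0xf6, 0xf6]
t3 = [0x1d, 0x5d, 0x68, 0xdc, 0x1d, 0xdc, 0xf6, 0xf6]

RES = [0x1d, 0x5d, 0x68, 0xdc, 0x1d, 0xdc, 0xf6, 0xf6]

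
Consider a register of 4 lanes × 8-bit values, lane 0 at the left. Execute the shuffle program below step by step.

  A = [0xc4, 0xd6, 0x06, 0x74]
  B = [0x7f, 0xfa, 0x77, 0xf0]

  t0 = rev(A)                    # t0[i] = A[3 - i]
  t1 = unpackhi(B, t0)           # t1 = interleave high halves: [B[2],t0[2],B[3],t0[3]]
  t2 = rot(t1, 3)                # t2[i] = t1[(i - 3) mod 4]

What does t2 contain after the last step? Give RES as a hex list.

t0 = [0x74, 0x06, 0xd6, 0xc4]
t1 = [0x77, 0xd6, 0xf0, 0xc4]
t2 = [0xd6, 0xf0, 0xc4, 0x77]

RES = [ 0xd6  0xf0  0xc4  0x77 ]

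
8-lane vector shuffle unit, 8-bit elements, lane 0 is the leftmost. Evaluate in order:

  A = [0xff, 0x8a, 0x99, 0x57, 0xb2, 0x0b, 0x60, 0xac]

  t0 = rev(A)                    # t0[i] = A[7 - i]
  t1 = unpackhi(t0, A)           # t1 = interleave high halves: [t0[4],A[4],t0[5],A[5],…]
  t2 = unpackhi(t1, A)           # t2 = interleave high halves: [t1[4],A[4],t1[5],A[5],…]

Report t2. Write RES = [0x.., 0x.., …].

t0 = [0xac, 0x60, 0x0b, 0xb2, 0x57, 0x99, 0x8a, 0xff]
t1 = [0x57, 0xb2, 0x99, 0x0b, 0x8a, 0x60, 0xff, 0xac]
t2 = [0x8a, 0xb2, 0x60, 0x0b, 0xff, 0x60, 0xac, 0xac]

RES = [0x8a, 0xb2, 0x60, 0x0b, 0xff, 0x60, 0xac, 0xac]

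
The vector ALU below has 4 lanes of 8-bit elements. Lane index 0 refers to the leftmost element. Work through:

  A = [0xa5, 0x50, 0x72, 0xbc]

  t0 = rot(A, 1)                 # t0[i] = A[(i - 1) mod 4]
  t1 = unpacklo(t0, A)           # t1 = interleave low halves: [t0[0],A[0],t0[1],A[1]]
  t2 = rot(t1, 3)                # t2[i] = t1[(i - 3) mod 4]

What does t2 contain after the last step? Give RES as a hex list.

→ t0 |bc|a5|50|72|
→ t1 |bc|a5|a5|50|
→ t2 |a5|a5|50|bc|

RES = [0xa5, 0xa5, 0x50, 0xbc]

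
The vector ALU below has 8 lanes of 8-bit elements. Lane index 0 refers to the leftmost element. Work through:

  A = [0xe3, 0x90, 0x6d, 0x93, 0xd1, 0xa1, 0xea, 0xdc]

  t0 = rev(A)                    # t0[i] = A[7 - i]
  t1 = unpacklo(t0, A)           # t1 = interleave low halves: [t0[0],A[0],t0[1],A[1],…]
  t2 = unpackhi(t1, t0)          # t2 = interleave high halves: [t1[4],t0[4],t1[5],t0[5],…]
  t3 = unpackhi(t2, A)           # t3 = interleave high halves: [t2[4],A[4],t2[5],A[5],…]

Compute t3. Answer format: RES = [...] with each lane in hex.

t0 = [0xdc, 0xea, 0xa1, 0xd1, 0x93, 0x6d, 0x90, 0xe3]
t1 = [0xdc, 0xe3, 0xea, 0x90, 0xa1, 0x6d, 0xd1, 0x93]
t2 = [0xa1, 0x93, 0x6d, 0x6d, 0xd1, 0x90, 0x93, 0xe3]
t3 = [0xd1, 0xd1, 0x90, 0xa1, 0x93, 0xea, 0xe3, 0xdc]

RES = [0xd1, 0xd1, 0x90, 0xa1, 0x93, 0xea, 0xe3, 0xdc]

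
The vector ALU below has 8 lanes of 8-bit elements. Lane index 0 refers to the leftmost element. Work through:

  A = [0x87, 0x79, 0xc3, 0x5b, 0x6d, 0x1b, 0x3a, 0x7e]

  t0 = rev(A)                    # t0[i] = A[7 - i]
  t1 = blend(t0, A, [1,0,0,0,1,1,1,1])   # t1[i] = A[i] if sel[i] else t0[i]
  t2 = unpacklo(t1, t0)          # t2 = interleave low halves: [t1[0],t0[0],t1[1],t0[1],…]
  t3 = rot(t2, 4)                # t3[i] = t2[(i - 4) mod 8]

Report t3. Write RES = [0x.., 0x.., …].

RES = [ 0x1b  0x1b  0x6d  0x6d  0x87  0x7e  0x3a  0x3a ]

t0 = [0x7e, 0x3a, 0x1b, 0x6d, 0x5b, 0xc3, 0x79, 0x87]
t1 = [0x87, 0x3a, 0x1b, 0x6d, 0x6d, 0x1b, 0x3a, 0x7e]
t2 = [0x87, 0x7e, 0x3a, 0x3a, 0x1b, 0x1b, 0x6d, 0x6d]
t3 = [0x1b, 0x1b, 0x6d, 0x6d, 0x87, 0x7e, 0x3a, 0x3a]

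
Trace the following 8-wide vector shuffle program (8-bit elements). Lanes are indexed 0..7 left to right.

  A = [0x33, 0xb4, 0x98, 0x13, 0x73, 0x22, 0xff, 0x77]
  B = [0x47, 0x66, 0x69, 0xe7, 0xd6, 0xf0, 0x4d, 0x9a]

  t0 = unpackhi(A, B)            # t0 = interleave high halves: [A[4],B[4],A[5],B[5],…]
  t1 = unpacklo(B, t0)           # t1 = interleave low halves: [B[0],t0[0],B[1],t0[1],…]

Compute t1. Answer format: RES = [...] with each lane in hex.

RES = [ 0x47  0x73  0x66  0xd6  0x69  0x22  0xe7  0xf0 ]

  t0: 73 d6 22 f0 ff 4d 77 9a
  t1: 47 73 66 d6 69 22 e7 f0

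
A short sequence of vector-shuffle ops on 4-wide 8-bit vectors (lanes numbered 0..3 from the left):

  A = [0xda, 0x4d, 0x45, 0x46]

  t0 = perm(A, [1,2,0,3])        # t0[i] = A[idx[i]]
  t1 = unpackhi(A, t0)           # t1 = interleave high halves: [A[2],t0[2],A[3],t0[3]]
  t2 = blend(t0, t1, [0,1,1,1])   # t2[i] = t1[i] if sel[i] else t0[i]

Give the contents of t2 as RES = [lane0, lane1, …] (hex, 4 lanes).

  t0: 4d 45 da 46
  t1: 45 da 46 46
  t2: 4d da 46 46

RES = [ 0x4d  0xda  0x46  0x46 ]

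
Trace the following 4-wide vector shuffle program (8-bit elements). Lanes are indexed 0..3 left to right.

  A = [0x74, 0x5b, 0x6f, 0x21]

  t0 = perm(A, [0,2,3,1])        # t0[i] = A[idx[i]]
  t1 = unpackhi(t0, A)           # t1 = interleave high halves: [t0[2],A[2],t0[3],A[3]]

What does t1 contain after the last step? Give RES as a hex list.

RES = [ 0x21  0x6f  0x5b  0x21 ]

  t0: 74 6f 21 5b
  t1: 21 6f 5b 21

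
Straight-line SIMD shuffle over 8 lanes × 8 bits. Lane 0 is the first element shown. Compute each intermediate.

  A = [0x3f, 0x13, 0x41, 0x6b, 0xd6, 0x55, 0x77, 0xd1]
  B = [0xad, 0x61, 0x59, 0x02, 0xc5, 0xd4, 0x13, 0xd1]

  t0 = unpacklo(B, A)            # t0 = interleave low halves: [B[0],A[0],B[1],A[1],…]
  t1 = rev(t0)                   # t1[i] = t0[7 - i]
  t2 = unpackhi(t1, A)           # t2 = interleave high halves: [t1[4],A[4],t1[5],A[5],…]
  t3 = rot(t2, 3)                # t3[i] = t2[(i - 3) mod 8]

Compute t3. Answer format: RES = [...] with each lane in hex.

t0 = [0xad, 0x3f, 0x61, 0x13, 0x59, 0x41, 0x02, 0x6b]
t1 = [0x6b, 0x02, 0x41, 0x59, 0x13, 0x61, 0x3f, 0xad]
t2 = [0x13, 0xd6, 0x61, 0x55, 0x3f, 0x77, 0xad, 0xd1]
t3 = [0x77, 0xad, 0xd1, 0x13, 0xd6, 0x61, 0x55, 0x3f]

RES = [ 0x77  0xad  0xd1  0x13  0xd6  0x61  0x55  0x3f ]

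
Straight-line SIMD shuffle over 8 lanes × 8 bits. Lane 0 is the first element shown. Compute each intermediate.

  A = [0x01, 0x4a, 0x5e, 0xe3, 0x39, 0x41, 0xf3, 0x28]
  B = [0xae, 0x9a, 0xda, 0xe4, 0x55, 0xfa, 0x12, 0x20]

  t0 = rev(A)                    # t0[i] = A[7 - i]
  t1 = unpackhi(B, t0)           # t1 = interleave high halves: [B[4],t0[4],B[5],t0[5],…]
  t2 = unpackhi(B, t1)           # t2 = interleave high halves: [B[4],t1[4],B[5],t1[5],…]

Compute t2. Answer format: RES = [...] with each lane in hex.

  t0: 28 f3 41 39 e3 5e 4a 01
  t1: 55 e3 fa 5e 12 4a 20 01
  t2: 55 12 fa 4a 12 20 20 01

RES = [ 0x55  0x12  0xfa  0x4a  0x12  0x20  0x20  0x01 ]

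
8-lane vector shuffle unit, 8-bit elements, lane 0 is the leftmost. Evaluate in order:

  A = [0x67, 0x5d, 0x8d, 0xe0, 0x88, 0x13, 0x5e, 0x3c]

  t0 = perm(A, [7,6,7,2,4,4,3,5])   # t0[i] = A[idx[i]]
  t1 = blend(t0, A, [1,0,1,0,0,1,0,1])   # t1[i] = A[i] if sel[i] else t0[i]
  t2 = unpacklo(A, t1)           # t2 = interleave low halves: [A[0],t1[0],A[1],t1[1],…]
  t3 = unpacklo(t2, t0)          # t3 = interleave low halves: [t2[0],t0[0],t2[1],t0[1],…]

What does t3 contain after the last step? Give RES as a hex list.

RES = [0x67, 0x3c, 0x67, 0x5e, 0x5d, 0x3c, 0x5e, 0x8d]

  t0: 3c 5e 3c 8d 88 88 e0 13
  t1: 67 5e 8d 8d 88 13 e0 3c
  t2: 67 67 5d 5e 8d 8d e0 8d
  t3: 67 3c 67 5e 5d 3c 5e 8d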